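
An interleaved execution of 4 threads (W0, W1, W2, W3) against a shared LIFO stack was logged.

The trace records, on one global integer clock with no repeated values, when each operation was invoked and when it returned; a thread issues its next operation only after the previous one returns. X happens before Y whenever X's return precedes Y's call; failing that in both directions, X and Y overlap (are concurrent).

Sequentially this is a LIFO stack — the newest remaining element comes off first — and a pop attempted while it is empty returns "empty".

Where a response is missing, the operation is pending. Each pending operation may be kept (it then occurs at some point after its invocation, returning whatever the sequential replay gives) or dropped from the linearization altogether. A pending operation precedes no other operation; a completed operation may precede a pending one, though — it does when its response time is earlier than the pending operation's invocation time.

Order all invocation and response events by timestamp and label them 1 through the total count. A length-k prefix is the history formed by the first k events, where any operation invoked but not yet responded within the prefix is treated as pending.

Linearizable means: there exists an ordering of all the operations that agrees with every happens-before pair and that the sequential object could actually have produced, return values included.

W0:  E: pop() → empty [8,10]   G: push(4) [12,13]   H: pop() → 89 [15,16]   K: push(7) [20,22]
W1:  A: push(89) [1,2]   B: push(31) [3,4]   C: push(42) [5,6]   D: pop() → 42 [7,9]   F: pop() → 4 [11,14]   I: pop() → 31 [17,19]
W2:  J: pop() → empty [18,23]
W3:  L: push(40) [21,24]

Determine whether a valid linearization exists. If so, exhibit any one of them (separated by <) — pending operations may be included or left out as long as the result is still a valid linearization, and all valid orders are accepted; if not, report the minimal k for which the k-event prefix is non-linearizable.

prefix check: 1..9 passes, 1..10 fails once E's time-10 response joins
2 orders of the 5 completed LIFO stack ops respect real time; none is legal
sample order A, B, C, D, E stalls at step 5 — E pop() → empty has no legal effect
sample order A, B, C, E, D stalls at step 4 — E pop() → empty has no legal effect

not linearizable — minimal violating prefix: 10 events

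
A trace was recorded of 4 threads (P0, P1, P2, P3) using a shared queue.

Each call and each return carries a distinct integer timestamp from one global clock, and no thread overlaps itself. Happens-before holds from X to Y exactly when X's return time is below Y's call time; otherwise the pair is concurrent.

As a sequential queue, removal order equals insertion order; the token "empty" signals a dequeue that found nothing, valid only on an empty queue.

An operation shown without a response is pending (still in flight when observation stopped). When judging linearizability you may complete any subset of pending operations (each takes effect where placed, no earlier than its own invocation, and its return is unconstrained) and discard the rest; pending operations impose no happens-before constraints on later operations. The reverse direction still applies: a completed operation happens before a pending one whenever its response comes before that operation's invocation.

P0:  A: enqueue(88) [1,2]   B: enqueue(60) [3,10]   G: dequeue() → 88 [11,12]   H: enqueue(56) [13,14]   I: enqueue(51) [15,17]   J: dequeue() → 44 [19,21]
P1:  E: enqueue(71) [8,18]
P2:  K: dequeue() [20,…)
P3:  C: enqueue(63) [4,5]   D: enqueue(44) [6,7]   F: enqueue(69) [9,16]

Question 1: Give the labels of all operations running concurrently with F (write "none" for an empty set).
concurrent with F ([9,16]): every op whose interval crosses 9..16
A [1,2]: before
B [3,10]: concurrent
C [4,5]: before
D [6,7]: before
E [8,18]: concurrent
G [11,12]: concurrent
H [13,14]: concurrent
I [15,17]: concurrent
J [19,21]: after
K [20,…): after

B, E, G, H, I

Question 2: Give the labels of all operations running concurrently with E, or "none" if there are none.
E runs from 8 to 18; window-overlapping ops are concurrent
A [1,2]: before
B [3,10]: concurrent
C [4,5]: before
D [6,7]: before
F [9,16]: concurrent
G [11,12]: concurrent
H [13,14]: concurrent
I [15,17]: concurrent
J [19,21]: after
K [20,…): after

B, F, G, H, I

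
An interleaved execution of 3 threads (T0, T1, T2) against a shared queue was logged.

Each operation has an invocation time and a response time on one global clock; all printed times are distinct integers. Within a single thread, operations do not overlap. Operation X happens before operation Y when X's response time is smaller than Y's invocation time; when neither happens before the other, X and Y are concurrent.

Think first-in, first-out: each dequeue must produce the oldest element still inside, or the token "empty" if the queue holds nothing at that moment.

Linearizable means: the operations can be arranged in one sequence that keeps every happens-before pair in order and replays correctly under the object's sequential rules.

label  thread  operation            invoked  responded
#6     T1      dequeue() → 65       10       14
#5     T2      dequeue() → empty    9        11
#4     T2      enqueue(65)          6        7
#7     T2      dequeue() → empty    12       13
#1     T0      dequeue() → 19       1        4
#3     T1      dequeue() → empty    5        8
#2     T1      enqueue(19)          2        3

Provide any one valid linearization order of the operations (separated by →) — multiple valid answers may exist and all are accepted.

#2 → #1 → #3 → #4 → #6 → #5 → #7

1. #2 enqueue(19), leaving queue <19>
2. #1 dequeue() → 19, leaving queue <>
3. #3 dequeue() → empty, leaving queue <>
4. #4 enqueue(65), leaving queue <65>
5. #6 dequeue() → 65, leaving queue <>
6. #5 dequeue() → empty, leaving queue <>
7. #7 dequeue() → empty, leaving queue <>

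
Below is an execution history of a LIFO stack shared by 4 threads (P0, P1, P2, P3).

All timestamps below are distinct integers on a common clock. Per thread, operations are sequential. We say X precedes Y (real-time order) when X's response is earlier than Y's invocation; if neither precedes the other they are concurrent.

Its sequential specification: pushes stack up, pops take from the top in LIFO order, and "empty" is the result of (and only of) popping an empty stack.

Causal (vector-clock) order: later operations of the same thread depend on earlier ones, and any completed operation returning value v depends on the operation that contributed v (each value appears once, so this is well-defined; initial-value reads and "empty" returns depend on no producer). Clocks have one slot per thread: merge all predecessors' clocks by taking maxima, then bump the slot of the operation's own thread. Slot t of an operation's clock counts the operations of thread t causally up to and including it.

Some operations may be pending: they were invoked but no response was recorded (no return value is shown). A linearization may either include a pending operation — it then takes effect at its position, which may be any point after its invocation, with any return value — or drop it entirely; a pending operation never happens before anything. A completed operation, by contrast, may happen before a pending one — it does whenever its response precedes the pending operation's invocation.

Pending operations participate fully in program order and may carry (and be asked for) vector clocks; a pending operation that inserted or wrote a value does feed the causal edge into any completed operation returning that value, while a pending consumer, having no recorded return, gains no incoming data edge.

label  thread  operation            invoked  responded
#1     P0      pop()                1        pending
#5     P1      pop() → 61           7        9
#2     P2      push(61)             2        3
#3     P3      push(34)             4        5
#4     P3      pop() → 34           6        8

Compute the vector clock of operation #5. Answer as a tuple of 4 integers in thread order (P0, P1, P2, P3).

root op #3, invoked 4: fresh clock plus P3's own tick → (0, 0, 0, 1)
root op #2, invoked 2: fresh clock plus P2's own tick → (0, 0, 1, 0)
root op #1, invoked 1: fresh clock plus P0's own tick → (1, 0, 0, 0)
#4, invoked 6, takes VC(#3)=(0, 0, 0, 1) under max, adds 1 for P3 → (0, 0, 0, 2)
#5, invoked 7, takes VC(#2)=(0, 0, 1, 0) under max, adds 1 for P1 → (0, 1, 1, 0)
target: VC(#5) = (0, 1, 1, 0)

(0, 1, 1, 0)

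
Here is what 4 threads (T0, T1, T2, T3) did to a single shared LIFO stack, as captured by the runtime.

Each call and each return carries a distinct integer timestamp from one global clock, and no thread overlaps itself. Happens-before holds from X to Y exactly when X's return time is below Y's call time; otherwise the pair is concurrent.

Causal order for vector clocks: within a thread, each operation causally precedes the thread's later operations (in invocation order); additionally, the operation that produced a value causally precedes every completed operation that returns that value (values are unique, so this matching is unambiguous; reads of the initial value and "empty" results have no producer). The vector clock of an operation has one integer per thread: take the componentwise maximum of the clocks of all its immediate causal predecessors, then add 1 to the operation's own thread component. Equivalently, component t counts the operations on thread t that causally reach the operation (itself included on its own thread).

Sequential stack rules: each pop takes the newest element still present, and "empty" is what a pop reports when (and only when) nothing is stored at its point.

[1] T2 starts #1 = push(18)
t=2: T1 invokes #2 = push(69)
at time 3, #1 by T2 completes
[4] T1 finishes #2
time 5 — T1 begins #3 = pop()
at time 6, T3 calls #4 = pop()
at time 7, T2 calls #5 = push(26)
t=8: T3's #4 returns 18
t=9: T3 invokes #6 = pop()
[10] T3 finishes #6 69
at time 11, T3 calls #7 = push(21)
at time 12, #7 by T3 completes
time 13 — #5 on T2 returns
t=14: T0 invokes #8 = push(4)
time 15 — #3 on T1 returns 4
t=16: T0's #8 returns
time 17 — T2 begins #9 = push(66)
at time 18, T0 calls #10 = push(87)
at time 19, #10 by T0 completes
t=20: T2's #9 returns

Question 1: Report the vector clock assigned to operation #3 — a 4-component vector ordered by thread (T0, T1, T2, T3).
Answer: (1, 2, 0, 0)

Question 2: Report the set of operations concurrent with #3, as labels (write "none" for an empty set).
Answer: #4, #5, #6, #7, #8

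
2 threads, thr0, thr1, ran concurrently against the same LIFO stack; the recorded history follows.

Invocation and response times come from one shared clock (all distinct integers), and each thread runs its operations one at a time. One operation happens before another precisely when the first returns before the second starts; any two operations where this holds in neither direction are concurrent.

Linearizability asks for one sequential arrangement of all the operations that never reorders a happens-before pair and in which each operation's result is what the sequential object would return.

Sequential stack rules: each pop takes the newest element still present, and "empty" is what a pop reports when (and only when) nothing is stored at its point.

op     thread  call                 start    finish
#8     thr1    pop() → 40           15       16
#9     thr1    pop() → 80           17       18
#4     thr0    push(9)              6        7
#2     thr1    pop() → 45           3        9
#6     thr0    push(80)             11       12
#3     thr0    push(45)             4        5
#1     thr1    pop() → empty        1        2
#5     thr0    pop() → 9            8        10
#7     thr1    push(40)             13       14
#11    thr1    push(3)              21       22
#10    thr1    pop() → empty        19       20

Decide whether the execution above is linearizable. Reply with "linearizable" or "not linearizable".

linearizable

one valid linearization: #1, #3, #2, #4, #5, #6, #7, #8, #9, #10, #11
step 1: #1 pop() → empty — stack <>
step 2: #3 push(45) — stack <45>
step 3: #2 pop() → 45 — stack <>
step 4: #4 push(9) — stack <9>
step 5: #5 pop() → 9 — stack <>
step 6: #6 push(80) — stack <80>
step 7: #7 push(40) — stack <80,40>
step 8: #8 pop() → 40 — stack <80>
step 9: #9 pop() → 80 — stack <>
step 10: #10 pop() → empty — stack <>
step 11: #11 push(3) — stack <3>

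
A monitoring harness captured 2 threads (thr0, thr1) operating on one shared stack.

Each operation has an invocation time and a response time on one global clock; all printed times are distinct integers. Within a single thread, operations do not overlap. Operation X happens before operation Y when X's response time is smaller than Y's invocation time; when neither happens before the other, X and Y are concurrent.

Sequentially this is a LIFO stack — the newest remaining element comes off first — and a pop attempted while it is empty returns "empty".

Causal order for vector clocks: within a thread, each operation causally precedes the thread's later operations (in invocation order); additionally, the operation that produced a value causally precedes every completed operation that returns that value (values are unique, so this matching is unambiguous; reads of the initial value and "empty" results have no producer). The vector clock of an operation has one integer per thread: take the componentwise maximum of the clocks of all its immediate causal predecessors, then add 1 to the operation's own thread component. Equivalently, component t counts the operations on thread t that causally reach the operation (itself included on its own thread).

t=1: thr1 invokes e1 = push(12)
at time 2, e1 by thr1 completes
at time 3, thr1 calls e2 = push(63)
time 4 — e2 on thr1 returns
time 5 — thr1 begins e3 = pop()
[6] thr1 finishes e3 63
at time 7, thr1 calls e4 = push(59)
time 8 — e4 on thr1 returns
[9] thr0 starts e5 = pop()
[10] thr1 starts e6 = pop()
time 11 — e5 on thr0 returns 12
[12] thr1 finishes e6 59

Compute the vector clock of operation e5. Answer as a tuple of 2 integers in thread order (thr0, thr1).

(1, 1)

e1, invoked 1, has no incoming edges; only thr1's bump applies → (0, 1)
VC(e2, invoked at 3): max of VC(e1)=(0, 1), then +1 on thread thr1 → (0, 2)
VC(e5, invoked at 9): max of VC(e1)=(0, 1), then +1 on thread thr0 → (1, 1)
VC(e3, invoked at 5): max of VC(e2)=(0, 2), then +1 on thread thr1 → (0, 3)
VC(e4, invoked at 7): max of VC(e3)=(0, 3), then +1 on thread thr1 → (0, 4)
VC(e6, invoked at 10): max of VC(e4)=(0, 4), then +1 on thread thr1 → (0, 5)
target: VC(e5) = (1, 1)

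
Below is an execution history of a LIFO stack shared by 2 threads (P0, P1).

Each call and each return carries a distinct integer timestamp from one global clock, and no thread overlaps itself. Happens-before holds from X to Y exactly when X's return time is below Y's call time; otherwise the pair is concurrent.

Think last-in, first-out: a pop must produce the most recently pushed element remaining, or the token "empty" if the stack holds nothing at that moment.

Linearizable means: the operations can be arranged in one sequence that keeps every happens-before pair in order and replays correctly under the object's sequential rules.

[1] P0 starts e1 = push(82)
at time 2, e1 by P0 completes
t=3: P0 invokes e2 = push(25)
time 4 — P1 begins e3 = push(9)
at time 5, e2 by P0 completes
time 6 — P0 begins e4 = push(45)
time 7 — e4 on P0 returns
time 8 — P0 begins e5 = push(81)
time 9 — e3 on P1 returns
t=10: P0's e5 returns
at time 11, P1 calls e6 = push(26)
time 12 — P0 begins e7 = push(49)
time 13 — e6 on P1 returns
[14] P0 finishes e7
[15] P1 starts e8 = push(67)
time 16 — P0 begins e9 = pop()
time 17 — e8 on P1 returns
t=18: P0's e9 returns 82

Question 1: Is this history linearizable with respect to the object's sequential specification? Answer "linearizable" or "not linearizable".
events 1..17 are fine; event 18 — the response of e9 at time 18 — makes the prefix non-linearizable
no legal order exists: 16 real-time-consistent candidates over 9 completed LIFO stack operations, all rejected
for example e1, e2, e3, e4, e5, e6, e7, e8, e9 fails at step 9: e9 pop() → 82 is not legal there
for example e1, e2, e3, e4, e5, e6, e7, e9, e8 fails at step 8: e9 pop() → 82 is not legal there

not linearizable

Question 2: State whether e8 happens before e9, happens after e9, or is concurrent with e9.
e8 spans [15,17], e9 spans [16,18]
the intervals overlap in both directions

concurrent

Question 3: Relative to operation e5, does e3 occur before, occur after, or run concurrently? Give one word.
e3 spans [4,9], e5 spans [8,10]
the intervals overlap in both directions

concurrent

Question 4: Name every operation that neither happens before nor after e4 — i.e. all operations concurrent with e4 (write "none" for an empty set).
concurrent with e4 ([6,7]): every op whose interval crosses 6..7
e1 [1,2]: before
e2 [3,5]: before
e3 [4,9]: concurrent
e5 [8,10]: after
e6 [11,13]: after
e7 [12,14]: after
e8 [15,17]: after
e9 [16,18]: after

e3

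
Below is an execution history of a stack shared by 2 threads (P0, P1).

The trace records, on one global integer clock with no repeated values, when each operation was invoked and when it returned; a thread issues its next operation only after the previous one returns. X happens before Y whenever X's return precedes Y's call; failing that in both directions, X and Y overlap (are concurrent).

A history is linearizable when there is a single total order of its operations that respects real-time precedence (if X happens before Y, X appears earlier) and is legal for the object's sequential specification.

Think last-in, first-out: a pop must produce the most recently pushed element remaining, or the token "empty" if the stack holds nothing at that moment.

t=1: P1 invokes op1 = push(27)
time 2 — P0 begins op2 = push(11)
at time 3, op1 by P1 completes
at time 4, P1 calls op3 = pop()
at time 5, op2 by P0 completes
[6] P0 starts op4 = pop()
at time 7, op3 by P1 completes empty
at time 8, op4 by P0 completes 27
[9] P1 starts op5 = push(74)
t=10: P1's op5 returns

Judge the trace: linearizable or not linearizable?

not linearizable

through event 6 a valid linearization exists; event 7 (op3 responding at time 7) ends that
real-time-consistent orders of the 3 completed operations: 3 — all fail the stack replay
no escape via the 1 pending operation (op4): every completion choice fails
e.g. op1, op2, op3 (pending dropped): illegal at step 3, since op3 pop() → empty cannot apply there
e.g. op1, op3, op2 (pending dropped): illegal at step 2, since op3 pop() → empty cannot apply there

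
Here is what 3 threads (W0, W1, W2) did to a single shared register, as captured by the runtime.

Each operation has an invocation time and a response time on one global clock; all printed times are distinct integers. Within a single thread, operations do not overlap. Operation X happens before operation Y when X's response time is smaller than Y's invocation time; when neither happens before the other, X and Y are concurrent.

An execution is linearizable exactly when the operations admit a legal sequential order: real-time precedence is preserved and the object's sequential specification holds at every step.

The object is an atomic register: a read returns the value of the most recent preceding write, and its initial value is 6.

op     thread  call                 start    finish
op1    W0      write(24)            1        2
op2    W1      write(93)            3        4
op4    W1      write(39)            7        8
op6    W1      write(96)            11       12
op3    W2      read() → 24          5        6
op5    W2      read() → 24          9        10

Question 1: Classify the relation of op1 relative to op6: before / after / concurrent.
before

op1 spans [1,2], op6 spans [11,12]
resp(op1)=2 < inv(op6)=11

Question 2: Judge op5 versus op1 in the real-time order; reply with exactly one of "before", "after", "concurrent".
after

op5 spans [9,10], op1 spans [1,2]
resp(op1)=2 < inv(op5)=9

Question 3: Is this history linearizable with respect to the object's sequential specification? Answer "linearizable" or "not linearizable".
not linearizable

already the first 6 events (up to op3's response at time 6) admit no linearization; the first 5 still do
the completed operations (3 total) allow one real-time order; the register replay rejects it
one such order, op1, op2, op3, breaks at step 3 where op3 read() → 24 is illegal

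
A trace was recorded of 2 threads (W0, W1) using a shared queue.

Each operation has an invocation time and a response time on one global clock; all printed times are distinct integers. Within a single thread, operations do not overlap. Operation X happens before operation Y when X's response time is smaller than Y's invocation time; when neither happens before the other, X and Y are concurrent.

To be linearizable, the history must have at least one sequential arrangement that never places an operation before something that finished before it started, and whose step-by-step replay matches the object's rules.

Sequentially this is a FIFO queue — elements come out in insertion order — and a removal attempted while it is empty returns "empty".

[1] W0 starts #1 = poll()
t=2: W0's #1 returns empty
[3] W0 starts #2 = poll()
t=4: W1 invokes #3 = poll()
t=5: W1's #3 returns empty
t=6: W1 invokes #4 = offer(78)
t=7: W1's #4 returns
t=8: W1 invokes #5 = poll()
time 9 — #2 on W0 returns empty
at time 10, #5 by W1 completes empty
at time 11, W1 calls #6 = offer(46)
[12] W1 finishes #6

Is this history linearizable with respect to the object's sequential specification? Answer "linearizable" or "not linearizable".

through event 9 a valid linearization exists; event 10 (#5 responding at time 10) ends that
the 5 completed operations admit 4 real-time orders; each fails the queue replay
one such order, #1, #2, #3, #4, #5, breaks at step 5 where #5 poll() → empty is illegal
one such order, #1, #3, #2, #4, #5, breaks at step 5 where #5 poll() → empty is illegal

not linearizable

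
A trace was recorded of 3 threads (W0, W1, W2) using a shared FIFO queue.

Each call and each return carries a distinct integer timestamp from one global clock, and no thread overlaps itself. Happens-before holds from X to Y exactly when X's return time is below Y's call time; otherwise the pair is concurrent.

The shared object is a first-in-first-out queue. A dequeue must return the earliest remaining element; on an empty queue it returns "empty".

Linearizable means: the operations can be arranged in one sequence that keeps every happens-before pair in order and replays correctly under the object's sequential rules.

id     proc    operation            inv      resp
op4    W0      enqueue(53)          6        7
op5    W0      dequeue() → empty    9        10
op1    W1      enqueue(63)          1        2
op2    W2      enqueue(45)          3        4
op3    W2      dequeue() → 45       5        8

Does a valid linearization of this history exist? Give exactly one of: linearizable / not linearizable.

prefix check: 1..7 passes, 1..8 fails once op3's time-8 response joins
every one of the 2 real-time-consistent orders over 4 completed FIFO queue ops fails the sequential spec
e.g. op1, op2, op3, op4: illegal at step 3, since op3 dequeue() → 45 cannot apply there
e.g. op1, op2, op4, op3: illegal at step 4, since op3 dequeue() → 45 cannot apply there

not linearizable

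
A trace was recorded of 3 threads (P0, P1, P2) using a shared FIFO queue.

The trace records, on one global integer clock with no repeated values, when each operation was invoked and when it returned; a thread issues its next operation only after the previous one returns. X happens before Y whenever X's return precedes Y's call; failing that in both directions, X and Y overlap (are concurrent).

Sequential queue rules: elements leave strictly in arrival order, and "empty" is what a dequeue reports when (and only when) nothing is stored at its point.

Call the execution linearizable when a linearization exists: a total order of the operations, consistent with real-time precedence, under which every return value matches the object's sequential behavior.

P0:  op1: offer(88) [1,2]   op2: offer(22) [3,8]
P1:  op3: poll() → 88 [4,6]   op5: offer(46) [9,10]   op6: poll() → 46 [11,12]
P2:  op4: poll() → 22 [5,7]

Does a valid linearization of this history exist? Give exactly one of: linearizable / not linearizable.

linearizable

a witness: op1, op2, op3, op4, op5, op6
step 1: op1 offer(88) — queue <88>
step 2: op2 offer(22) — queue <88,22>
step 3: op3 poll() → 88 — queue <22>
step 4: op4 poll() → 22 — queue <>
step 5: op5 offer(46) — queue <46>
step 6: op6 poll() → 46 — queue <>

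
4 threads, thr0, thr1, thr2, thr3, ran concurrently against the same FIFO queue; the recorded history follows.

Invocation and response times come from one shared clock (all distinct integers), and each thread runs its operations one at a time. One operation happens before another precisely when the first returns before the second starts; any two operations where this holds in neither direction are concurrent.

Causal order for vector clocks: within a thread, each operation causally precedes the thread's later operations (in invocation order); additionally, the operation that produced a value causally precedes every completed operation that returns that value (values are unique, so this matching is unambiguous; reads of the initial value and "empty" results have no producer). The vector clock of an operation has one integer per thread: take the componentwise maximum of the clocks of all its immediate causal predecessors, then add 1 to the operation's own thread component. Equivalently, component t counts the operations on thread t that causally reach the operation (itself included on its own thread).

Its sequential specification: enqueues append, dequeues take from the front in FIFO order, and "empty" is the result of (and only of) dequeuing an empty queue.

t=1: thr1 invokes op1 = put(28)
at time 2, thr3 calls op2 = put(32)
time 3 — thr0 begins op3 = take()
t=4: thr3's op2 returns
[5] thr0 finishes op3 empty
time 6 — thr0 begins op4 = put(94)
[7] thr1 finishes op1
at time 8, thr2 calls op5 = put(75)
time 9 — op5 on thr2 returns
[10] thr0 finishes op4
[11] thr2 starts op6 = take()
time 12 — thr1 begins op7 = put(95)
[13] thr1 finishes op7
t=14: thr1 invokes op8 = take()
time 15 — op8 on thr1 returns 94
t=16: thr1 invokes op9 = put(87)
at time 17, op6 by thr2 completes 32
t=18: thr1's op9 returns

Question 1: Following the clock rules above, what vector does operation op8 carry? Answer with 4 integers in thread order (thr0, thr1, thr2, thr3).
root op op2, invoked 2: fresh clock plus thr3's own tick → (0, 0, 0, 1)
root op op5, invoked 8: fresh clock plus thr2's own tick → (0, 0, 1, 0)
root op op1, invoked 1: fresh clock plus thr1's own tick → (0, 1, 0, 0)
root op op3, invoked 3: fresh clock plus thr0's own tick → (1, 0, 0, 0)
invoked at 12, op7 merges VC(op1)=(0, 1, 0, 0) and bumps thr1's slot → (0, 2, 0, 0)
invoked at 6, op4 merges VC(op3)=(1, 0, 0, 0) and bumps thr0's slot → (2, 0, 0, 0)
invoked at 11, op6 merges VC(op2)=(0, 0, 0, 1), VC(op5)=(0, 0, 1, 0) and bumps thr2's slot → (0, 0, 2, 1)
invoked at 14, op8 merges VC(op4)=(2, 0, 0, 0), VC(op7)=(0, 2, 0, 0) and bumps thr1's slot → (2, 3, 0, 0)
invoked at 16, op9 merges VC(op8)=(2, 3, 0, 0) and bumps thr1's slot → (2, 4, 0, 0)
target: VC(op8) = (2, 3, 0, 0)

(2, 3, 0, 0)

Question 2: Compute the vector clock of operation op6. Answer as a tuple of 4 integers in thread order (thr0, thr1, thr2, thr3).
op2 (invocation 2): nothing precedes it; thr3's component alone gives (0, 0, 0, 1)
op5 (invocation 8): nothing precedes it; thr2's component alone gives (0, 0, 1, 0)
op1 (invocation 1): nothing precedes it; thr1's component alone gives (0, 1, 0, 0)
op3 (invocation 3): nothing precedes it; thr0's component alone gives (1, 0, 0, 0)
merge at op7 (invoked 12): VC(op1)=(0, 1, 0, 0), own-thread bump on thr1 → (0, 2, 0, 0)
merge at op4 (invoked 6): VC(op3)=(1, 0, 0, 0), own-thread bump on thr0 → (2, 0, 0, 0)
merge at op6 (invoked 11): VC(op2)=(0, 0, 0, 1), VC(op5)=(0, 0, 1, 0), own-thread bump on thr2 → (0, 0, 2, 1)
merge at op8 (invoked 14): VC(op4)=(2, 0, 0, 0), VC(op7)=(0, 2, 0, 0), own-thread bump on thr1 → (2, 3, 0, 0)
merge at op9 (invoked 16): VC(op8)=(2, 3, 0, 0), own-thread bump on thr1 → (2, 4, 0, 0)
target: VC(op6) = (0, 0, 2, 1)

(0, 0, 2, 1)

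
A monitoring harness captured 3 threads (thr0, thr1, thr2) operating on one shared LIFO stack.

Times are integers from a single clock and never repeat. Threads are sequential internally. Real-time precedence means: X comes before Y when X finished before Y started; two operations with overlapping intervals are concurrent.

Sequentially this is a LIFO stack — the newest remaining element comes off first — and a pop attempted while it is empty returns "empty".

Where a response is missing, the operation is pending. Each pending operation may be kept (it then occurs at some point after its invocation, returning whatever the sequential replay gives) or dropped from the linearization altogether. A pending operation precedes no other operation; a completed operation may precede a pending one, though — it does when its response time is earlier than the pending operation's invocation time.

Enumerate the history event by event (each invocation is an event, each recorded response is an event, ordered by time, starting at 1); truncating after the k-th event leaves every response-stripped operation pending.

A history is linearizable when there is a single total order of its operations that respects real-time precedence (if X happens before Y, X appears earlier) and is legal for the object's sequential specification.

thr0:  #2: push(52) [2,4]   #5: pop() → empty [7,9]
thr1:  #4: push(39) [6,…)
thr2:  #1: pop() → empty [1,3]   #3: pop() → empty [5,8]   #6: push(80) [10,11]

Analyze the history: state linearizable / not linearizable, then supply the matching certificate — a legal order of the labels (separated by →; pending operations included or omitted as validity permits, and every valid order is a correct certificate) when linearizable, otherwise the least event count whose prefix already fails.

events 1..8 are fine; event 9 — the response of #5 at time 9 — makes the prefix non-linearizable
4 completed operations, 4 real-time-consistent orders — every LIFO stack replay fails
completion choices over the 1 pending operation (#4) were checked; none helps
e.g. #1, #2, #3, #5 (pending dropped): illegal at step 3, since #3 pop() → empty cannot apply there
e.g. #1, #2, #5, #3 (pending dropped): illegal at step 3, since #5 pop() → empty cannot apply there

not linearizable — minimal violating prefix: 9 events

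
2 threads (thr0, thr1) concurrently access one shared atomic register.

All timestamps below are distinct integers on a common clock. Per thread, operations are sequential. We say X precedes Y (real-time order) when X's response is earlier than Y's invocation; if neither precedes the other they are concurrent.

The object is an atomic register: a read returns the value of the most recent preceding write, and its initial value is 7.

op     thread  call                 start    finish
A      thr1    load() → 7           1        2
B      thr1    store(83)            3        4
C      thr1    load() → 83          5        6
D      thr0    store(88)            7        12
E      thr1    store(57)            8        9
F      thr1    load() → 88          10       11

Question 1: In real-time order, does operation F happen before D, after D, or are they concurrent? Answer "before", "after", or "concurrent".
Answer: concurrent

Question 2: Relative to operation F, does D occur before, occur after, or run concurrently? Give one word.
Answer: concurrent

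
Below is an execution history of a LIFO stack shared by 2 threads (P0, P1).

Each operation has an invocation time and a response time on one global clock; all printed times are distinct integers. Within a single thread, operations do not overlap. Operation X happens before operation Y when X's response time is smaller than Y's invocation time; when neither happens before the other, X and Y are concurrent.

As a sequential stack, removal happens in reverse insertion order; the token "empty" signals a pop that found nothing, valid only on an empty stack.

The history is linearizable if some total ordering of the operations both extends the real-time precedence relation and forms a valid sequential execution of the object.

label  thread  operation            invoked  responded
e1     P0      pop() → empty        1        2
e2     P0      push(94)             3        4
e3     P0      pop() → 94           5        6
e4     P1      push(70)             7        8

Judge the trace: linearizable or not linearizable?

one valid linearization: e1, e2, e3, e4
after step 1 (e1 pop() → empty): stack <>
after step 2 (e2 push(94)): stack <94>
after step 3 (e3 pop() → 94): stack <>
after step 4 (e4 push(70)): stack <70>

linearizable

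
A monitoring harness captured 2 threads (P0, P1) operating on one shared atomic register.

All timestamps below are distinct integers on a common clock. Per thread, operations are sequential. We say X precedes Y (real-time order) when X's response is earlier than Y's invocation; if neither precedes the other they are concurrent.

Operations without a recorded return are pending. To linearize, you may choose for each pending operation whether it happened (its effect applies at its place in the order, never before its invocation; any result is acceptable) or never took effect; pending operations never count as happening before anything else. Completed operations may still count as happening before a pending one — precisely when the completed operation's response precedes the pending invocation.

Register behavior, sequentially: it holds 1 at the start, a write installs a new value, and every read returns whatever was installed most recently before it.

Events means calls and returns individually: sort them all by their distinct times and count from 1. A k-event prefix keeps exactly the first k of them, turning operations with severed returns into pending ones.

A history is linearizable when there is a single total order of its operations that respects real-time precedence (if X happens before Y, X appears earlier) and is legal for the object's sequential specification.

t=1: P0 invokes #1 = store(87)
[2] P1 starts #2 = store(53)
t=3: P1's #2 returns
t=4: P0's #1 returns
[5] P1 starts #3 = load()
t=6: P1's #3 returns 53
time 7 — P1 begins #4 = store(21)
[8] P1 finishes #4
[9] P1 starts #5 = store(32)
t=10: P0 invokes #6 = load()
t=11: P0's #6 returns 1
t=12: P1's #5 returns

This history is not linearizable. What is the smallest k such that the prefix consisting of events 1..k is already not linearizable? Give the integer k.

events 1..10 are still linearizable — one witness is #1, #2, #3, #4:
step 1: #1 store(87) — value 87
step 2: #2 store(53) — value 53
step 3: #3 load() → 53 — value 53
step 4: #4 store(21) — value 21
adding event 11 (#6 responds at 11) leaves no legal real-time order
include/drop combinations of the 1 pending operation (#5) were all tried; none helps
e.g. #1, #2, #3, #4, #6 (pending dropped): illegal at step 5, since #6 load() → 1 cannot apply there
e.g. #2, #1, #3, #4, #6 (pending dropped): illegal at step 3, since #3 load() → 53 cannot apply there

11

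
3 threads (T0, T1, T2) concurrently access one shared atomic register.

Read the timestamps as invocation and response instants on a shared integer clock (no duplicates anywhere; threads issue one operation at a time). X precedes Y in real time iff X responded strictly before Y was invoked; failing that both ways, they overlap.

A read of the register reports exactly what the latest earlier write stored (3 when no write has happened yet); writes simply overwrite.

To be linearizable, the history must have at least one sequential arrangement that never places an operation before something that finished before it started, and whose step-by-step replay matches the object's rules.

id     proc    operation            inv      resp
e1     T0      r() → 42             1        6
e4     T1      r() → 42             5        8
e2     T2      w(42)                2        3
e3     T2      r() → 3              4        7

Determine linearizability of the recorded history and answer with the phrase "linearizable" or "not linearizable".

already the first 7 events (up to e3's response at time 7) admit no linearization; the first 6 still do
3 completed operations, 3 real-time-consistent orders — every atomic register replay fails
completion choices over the 1 pending operation (e4) were checked; none helps
e.g. e1, e2, e3 (pending dropped): illegal at step 1, since e1 r() → 42 cannot apply there
e.g. e2, e1, e3 (pending dropped): illegal at step 3, since e3 r() → 3 cannot apply there

not linearizable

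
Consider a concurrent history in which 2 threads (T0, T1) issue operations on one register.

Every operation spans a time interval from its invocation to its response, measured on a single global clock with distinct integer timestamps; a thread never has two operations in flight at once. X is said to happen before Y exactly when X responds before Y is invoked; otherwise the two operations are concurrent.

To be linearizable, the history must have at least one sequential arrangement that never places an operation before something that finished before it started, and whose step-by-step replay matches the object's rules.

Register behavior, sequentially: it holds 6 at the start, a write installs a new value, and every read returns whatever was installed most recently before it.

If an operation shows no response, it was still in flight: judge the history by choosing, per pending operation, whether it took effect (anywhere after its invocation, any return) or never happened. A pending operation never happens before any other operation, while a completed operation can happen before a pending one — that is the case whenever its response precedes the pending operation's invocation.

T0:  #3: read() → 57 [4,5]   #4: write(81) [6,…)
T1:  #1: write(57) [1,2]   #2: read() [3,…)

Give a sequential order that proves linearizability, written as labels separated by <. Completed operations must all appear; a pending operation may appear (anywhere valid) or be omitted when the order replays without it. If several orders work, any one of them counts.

#1 < #2 < #3

step 1: #1 write(57) — value 57
step 2: #2 read() (pending, included) — value 57
step 3: #3 read() → 57 — value 57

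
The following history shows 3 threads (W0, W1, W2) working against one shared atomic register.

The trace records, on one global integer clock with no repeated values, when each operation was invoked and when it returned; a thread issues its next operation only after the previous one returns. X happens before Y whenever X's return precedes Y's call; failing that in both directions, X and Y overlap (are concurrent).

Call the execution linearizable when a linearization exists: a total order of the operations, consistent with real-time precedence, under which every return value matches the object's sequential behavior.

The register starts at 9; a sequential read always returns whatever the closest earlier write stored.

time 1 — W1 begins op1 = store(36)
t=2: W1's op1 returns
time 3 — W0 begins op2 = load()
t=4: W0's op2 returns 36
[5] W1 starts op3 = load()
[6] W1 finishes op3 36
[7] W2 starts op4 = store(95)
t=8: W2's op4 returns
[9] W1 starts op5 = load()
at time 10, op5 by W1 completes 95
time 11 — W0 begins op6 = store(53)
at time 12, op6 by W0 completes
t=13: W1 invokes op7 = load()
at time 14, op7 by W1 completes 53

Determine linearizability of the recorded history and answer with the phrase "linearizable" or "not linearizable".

witness order: op1, op2, op3, op4, op5, op6, op7
after step 1 (op1 store(36)): value 36
after step 2 (op2 load() → 36): value 36
after step 3 (op3 load() → 36): value 36
after step 4 (op4 store(95)): value 95
after step 5 (op5 load() → 95): value 95
after step 6 (op6 store(53)): value 53
after step 7 (op7 load() → 53): value 53

linearizable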